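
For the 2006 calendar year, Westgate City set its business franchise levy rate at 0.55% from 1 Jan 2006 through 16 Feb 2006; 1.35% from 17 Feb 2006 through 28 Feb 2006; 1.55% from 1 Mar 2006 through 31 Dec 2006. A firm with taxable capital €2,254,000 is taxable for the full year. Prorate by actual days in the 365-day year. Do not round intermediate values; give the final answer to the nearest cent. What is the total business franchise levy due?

€31,886.38

1 Jan – 16 Feb 2006: 47 days at 0.55% → €2,254,000 × 0.55% × 47/365 = €1,596.3260
17 Feb – 28 Feb 2006: 12 days at 1.35% → €2,254,000 × 1.35% × 12/365 = €1,000.4055
1 Mar – 31 Dec 2006: 306 days at 1.55% → €2,254,000 × 1.55% × 306/365 = €29,289.6493
Total = €31,886.3808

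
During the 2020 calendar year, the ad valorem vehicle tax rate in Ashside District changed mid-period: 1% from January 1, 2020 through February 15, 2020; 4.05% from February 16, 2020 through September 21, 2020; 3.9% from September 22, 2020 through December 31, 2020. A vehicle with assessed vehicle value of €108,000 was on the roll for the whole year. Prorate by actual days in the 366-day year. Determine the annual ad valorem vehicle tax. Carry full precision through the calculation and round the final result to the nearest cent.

January 1 – February 15, 2020: 46 days at 1% → €108,000 × 1% × 46/366 = €135.7377
February 16 – September 21, 2020: 219 days at 4.05% → €108,000 × 4.05% × 219/366 = €2,617.2295
September 22 – December 31, 2020: 101 days at 3.9% → €108,000 × 3.9% × 101/366 = €1,162.3279
Total = €3,915.2951

€3,915.30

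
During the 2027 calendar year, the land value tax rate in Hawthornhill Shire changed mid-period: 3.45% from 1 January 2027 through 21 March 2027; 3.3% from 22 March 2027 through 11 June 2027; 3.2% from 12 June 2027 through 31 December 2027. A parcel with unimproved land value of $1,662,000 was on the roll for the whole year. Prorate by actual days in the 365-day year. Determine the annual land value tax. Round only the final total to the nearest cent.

$54,468.07

1 January – 21 March 2027: 80 days at 3.45% → $1,662,000 × 3.45% × 80/365 = $12,567.4521
22 March – 11 June 2027: 82 days at 3.3% → $1,662,000 × 3.3% × 82/365 = $12,321.5671
12 June – 31 December 2027: 203 days at 3.2% → $1,662,000 × 3.2% × 203/365 = $29,579.0466
Total = $54,468.0658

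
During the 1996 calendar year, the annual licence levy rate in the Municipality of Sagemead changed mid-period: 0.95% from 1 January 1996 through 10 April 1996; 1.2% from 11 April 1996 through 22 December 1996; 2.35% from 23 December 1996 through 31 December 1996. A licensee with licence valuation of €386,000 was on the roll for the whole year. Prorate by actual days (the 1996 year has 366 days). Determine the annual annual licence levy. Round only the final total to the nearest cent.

1 January – 10 April 1996: 101 days at 0.95% → €386,000 × 0.95% × 101/366 = €1,011.9317
11 April – 22 December 1996: 256 days at 1.2% → €386,000 × 1.2% × 256/366 = €3,239.8689
23 December – 31 December 1996: 9 days at 2.35% → €386,000 × 2.35% × 9/366 = €223.0574
Total = €4,474.8579

€4,474.86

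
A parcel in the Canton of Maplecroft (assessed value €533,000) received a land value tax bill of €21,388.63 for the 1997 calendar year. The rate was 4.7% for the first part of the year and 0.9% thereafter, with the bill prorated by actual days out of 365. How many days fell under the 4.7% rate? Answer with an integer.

Let d = days at the first rate; then 365 − d days at the second rate.
€533,000 × [4.7%·d + 0.9%·(365−d)] / 365 = €21,388.63
Solving gives d = 299, so the new rate took effect on 27 Oct 1997.

299 days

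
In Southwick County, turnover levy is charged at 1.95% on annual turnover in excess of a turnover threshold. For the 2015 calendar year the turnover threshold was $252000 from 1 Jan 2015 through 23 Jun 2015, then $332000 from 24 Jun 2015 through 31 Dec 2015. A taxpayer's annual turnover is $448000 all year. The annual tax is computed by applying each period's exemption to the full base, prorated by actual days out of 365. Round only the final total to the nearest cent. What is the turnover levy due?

1 Jan – 23 Jun 2015: 174 days, exemption $252000 → ($448000 − $252000) × 1.95% × 174/365 = $1821.9945
24 Jun – 31 Dec 2015: 191 days, exemption $332000 → ($448000 − $332000) × 1.95% × 191/365 = $1183.6767
Total = $3005.6712

$3005.67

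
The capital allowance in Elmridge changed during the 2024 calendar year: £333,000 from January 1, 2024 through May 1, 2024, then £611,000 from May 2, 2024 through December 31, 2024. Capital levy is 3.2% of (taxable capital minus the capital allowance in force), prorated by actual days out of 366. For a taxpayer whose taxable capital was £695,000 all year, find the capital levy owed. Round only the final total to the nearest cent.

£5,653.33

January 1 – May 1, 2024: 122 days, exemption £333,000 → (£695,000 − £333,000) × 3.2% × 122/366 = £3,861.3333
May 2 – December 31, 2024: 244 days, exemption £611,000 → (£695,000 − £611,000) × 3.2% × 244/366 = £1,792.0000
Total = £5,653.3333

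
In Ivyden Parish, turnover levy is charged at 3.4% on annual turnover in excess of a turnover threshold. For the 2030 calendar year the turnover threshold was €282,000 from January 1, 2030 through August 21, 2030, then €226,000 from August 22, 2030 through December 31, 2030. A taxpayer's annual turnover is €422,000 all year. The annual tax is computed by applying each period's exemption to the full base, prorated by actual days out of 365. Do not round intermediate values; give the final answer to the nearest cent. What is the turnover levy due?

January 1 – August 21, 2030: 233 days, exemption €282,000 → (€422,000 − €282,000) × 3.4% × 233/365 = €3,038.5753
August 22 – December 31, 2030: 132 days, exemption €226,000 → (€422,000 − €226,000) × 3.4% × 132/365 = €2,409.9945
Total = €5,448.5699

€5,448.57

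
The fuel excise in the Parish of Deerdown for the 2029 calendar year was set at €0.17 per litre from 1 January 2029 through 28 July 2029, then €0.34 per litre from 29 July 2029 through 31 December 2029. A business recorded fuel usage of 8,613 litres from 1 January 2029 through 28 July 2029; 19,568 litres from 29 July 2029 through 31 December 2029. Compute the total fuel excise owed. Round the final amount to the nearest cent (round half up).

€8,117.33

1 January – 28 July 2029: 8,613 litres at €0.17/litre → €1,464.21
29 July – 31 December 2029: 19,568 litres at €0.34/litre → €6,653.12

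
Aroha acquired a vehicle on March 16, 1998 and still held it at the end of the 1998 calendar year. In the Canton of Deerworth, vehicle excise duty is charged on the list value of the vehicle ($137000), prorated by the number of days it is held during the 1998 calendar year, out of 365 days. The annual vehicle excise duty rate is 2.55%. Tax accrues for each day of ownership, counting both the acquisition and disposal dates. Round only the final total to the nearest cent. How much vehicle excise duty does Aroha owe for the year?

$2785.23

Days held (March 16 – December 31, 1998): 291 out of 365
Tax = $137000 × 2.55% × 291/365 = $2785.2288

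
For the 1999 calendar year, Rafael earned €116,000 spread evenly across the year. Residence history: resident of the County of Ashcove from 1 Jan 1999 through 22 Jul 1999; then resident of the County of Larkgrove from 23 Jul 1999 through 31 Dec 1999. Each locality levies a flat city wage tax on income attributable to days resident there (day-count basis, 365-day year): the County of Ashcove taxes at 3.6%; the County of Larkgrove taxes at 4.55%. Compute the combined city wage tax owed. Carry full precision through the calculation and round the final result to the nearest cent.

The County of Ashcove, 1 Jan – 22 Jul 1999: 203 days → €116,000 × 3.6% × 203/365 = €2,322.5425
The County of Larkgrove, 23 Jul – 31 Dec 1999: 162 days → €116,000 × 4.55% × 162/365 = €2,342.5644
Total = €4,665.1068

€4,665.11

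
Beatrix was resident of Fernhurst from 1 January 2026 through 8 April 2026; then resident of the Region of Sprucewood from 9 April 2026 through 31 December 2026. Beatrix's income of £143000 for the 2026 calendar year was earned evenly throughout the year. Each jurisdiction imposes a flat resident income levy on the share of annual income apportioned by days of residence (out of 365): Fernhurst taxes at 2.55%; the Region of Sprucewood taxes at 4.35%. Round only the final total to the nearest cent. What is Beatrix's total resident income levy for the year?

Fernhurst, 1 January – 8 April 2026: 98 days → £143000 × 2.55% × 98/365 = £979.0603
The Region of Sprucewood, 9 April – 31 December 2026: 267 days → £143000 × 4.35% × 267/365 = £4550.3384
Total = £5529.3986

£5529.40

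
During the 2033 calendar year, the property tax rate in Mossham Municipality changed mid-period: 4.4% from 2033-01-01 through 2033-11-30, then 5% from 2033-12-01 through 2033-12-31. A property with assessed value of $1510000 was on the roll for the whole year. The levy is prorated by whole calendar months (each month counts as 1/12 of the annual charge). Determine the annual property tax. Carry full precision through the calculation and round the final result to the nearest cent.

2033-01-01 to 2033-11-30: 11 months at 4.4% → $1510000 × 4.4% × 11/12 = $60903.3333
2033-12-01 to 2033-12-31: 1 month at 5% → $1510000 × 5% × 1/12 = $6291.6667
Total = $67195.0000

$67195.00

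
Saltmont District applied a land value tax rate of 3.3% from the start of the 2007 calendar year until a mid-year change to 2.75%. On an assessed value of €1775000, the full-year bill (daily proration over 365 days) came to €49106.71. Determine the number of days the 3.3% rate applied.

11 days

Let d = days at the first rate; then 365 − d days at the second rate.
€1775000 × [3.3%·d + 2.75%·(365−d)] / 365 = €49106.71
Solving gives d = 11, so the new rate took effect on 12 Jan 2007.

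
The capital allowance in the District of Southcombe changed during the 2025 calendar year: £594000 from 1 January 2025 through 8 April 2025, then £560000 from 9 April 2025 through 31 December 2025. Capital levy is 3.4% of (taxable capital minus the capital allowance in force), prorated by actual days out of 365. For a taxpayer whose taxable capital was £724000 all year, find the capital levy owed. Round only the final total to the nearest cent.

1 January – 8 April 2025: 98 days, exemption £594000 → (£724000 − £594000) × 3.4% × 98/365 = £1186.7397
9 April – 31 December 2025: 267 days, exemption £560000 → (£724000 − £560000) × 3.4% × 267/365 = £4078.8822
Total = £5265.6219

£5265.62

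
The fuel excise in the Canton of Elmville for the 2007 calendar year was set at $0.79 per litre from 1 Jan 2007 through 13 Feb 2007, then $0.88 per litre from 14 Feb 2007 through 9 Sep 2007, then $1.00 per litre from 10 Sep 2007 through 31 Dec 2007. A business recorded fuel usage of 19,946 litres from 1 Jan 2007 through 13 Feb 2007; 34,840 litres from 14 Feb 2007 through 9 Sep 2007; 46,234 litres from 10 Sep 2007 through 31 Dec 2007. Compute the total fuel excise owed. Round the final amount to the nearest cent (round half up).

1 Jan – 13 Feb 2007: 19,946 litres at $0.79/litre → $15757.34
14 Feb – 9 Sep 2007: 34,840 litres at $0.88/litre → $30659.20
10 Sep – 31 Dec 2007: 46,234 litres at $1.00/litre → $46234.00

$92650.54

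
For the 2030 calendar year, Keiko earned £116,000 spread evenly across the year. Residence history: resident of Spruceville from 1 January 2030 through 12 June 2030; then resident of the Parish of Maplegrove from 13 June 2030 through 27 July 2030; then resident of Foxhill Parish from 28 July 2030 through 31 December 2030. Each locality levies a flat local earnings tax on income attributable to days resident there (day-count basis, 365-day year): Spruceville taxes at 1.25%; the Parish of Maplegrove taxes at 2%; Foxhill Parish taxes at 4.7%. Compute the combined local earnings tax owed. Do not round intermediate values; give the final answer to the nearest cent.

£3,278.67

Spruceville, 1 January – 12 June 2030: 163 days → £116,000 × 1.25% × 163/365 = £647.5342
The Parish of Maplegrove, 13 June – 27 July 2030: 45 days → £116,000 × 2% × 45/365 = £286.0274
Foxhill Parish, 28 July – 31 December 2030: 157 days → £116,000 × 4.7% × 157/365 = £2,345.1068
Total = £3,278.6685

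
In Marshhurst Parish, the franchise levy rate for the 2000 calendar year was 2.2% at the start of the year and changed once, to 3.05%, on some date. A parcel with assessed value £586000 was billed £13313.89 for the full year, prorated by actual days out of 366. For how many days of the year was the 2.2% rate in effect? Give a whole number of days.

Let d = days at the first rate; then 366 − d days at the second rate.
£586000 × [2.2%·d + 3.05%·(366−d)] / 366 = £13313.89
Solving gives d = 335, so the new rate took effect on December 1, 2000.

335 days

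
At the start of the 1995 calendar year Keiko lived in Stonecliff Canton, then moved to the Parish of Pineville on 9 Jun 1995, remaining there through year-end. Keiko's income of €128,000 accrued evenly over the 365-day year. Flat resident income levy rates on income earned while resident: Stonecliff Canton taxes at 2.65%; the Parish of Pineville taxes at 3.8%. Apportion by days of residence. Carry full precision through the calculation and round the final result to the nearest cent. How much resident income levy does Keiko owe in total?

€4,222.77

Stonecliff Canton, 1 Jan – 8 Jun 1995: 159 days → €128,000 × 2.65% × 159/365 = €1,477.6110
The Parish of Pineville, 9 Jun – 31 Dec 1995: 206 days → €128,000 × 3.8% × 206/365 = €2,745.1616
Total = €4,222.7726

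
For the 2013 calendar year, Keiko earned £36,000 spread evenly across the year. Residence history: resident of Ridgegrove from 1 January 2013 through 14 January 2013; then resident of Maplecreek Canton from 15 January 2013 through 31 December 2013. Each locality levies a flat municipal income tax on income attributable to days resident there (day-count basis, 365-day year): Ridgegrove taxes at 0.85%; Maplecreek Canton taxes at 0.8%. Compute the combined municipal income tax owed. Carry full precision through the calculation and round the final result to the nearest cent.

Ridgegrove, 1 January – 14 January 2013: 14 days → £36,000 × 0.85% × 14/365 = £11.7370
Maplecreek Canton, 15 January – 31 December 2013: 351 days → £36,000 × 0.8% × 351/365 = £276.9534
Total = £288.6904

£288.69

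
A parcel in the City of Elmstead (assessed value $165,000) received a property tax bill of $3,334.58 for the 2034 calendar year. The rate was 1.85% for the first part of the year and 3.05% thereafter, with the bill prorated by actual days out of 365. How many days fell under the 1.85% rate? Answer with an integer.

313 days

Let d = days at the first rate; then 365 − d days at the second rate.
$165,000 × [1.85%·d + 3.05%·(365−d)] / 365 = $3,334.58
Solving gives d = 313, so the new rate took effect on 10 Nov 2034.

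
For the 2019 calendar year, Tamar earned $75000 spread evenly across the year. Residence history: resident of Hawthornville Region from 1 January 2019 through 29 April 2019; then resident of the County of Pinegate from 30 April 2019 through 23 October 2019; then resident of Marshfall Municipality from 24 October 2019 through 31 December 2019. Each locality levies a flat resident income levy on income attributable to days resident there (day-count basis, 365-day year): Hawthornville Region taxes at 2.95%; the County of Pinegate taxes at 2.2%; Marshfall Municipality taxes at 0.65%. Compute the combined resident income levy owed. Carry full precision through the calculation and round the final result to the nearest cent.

$1613.63

Hawthornville Region, 1 January – 29 April 2019: 119 days → $75000 × 2.95% × 119/365 = $721.3356
The County of Pinegate, 30 April – 23 October 2019: 177 days → $75000 × 2.2% × 177/365 = $800.1370
Marshfall Municipality, 24 October – 31 December 2019: 69 days → $75000 × 0.65% × 69/365 = $92.1575
Total = $1613.6301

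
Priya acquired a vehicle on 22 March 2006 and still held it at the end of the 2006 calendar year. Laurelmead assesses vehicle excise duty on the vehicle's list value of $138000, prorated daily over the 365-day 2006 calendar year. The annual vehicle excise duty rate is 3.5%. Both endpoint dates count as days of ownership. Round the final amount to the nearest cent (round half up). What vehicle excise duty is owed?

Days held (22 March – 31 December 2006): 285 out of 365
Tax = $138000 × 3.5% × 285/365 = $3771.3699

$3771.37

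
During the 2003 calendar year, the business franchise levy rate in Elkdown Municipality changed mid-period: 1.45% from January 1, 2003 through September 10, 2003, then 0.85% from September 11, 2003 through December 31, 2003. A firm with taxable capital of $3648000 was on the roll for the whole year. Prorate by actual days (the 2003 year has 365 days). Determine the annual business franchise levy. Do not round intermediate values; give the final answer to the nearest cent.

January 1 – September 10, 2003: 253 days at 1.45% → $3648000 × 1.45% × 253/365 = $36664.8986
September 11 – December 31, 2003: 112 days at 0.85% → $3648000 × 0.85% × 112/365 = $9514.7836
Total = $46179.6822

$46179.68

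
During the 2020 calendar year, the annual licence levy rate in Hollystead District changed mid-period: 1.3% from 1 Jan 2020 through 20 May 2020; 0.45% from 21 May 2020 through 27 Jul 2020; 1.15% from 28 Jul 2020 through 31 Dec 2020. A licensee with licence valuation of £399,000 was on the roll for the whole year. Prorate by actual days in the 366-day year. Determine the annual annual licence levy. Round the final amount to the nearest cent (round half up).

£4,300.15

1 Jan – 20 May 2020: 141 days at 1.3% → £399,000 × 1.3% × 141/366 = £1,998.2705
21 May – 27 Jul 2020: 68 days at 0.45% → £399,000 × 0.45% × 68/366 = £333.5902
28 Jul – 31 Dec 2020: 157 days at 1.15% → £399,000 × 1.15% × 157/366 = £1,968.2910
Total = £4,300.1516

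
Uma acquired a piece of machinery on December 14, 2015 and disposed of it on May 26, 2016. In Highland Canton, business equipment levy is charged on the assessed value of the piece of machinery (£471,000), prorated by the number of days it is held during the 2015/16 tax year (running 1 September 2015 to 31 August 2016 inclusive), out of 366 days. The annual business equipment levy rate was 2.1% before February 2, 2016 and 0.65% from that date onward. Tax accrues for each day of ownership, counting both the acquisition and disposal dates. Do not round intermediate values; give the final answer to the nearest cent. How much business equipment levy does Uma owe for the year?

£2,313.18

December 14, 2015 – February 1, 2016: 50 days at 2.1% → £471,000 × 2.1% × 50/366 = £1,351.2295
February 2 – May 26, 2016: 115 days at 0.65% → £471,000 × 0.65% × 115/366 = £961.9467
Total = £2,313.1762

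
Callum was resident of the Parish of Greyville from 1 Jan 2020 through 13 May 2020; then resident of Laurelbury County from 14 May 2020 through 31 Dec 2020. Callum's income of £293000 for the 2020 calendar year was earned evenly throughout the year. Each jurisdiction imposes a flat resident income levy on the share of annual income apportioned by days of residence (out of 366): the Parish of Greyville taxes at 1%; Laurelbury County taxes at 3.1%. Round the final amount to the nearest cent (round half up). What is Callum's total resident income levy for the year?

£6830.26

The Parish of Greyville, 1 Jan – 13 May 2020: 134 days → £293000 × 1% × 134/366 = £1072.7322
Laurelbury County, 14 May – 31 Dec 2020: 232 days → £293000 × 3.1% × 232/366 = £5757.5301
Total = £6830.2623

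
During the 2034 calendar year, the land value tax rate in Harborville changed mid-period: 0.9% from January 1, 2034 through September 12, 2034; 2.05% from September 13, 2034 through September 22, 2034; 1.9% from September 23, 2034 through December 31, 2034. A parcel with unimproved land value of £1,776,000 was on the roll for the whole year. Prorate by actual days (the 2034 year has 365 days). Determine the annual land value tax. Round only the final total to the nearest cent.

January 1 – September 12, 2034: 255 days at 0.9% → £1,776,000 × 0.9% × 255/365 = £11,166.9041
September 13 – September 22, 2034: 10 days at 2.05% → £1,776,000 × 2.05% × 10/365 = £997.4795
September 23 – December 31, 2034: 100 days at 1.9% → £1,776,000 × 1.9% × 100/365 = £9,244.9315
Total = £21,409.3151

£21,409.32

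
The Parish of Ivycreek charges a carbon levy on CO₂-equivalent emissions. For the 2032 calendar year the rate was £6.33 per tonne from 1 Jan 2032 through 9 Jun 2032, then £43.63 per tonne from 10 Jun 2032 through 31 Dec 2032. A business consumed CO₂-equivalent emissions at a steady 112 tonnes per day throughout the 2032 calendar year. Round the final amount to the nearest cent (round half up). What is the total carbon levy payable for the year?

£1115887.36

1 Jan – 9 Jun 2032: 161 days × 112 tonnes/day = 18,032 tonnes at £6.33/tonne → £114142.56
10 Jun – 31 Dec 2032: 205 days × 112 tonnes/day = 22,960 tonnes at £43.63/tonne → £1001744.80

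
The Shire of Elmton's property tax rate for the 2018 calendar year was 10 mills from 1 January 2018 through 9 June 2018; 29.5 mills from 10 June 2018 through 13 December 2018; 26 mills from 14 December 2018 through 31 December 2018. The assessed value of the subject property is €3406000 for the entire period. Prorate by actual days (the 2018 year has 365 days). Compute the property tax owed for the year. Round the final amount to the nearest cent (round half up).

1 January – 9 June 2018: 160 days at 10 mills → €3406000 × 1% × 160/365 = €14930.4110
10 June – 13 December 2018: 187 days at 29.5 mills → €3406000 × 2.95% × 187/365 = €51477.2575
14 December – 31 December 2018: 18 days at 26 mills → €3406000 × 2.6% × 18/365 = €4367.1452
Total = €70774.8137

€70774.81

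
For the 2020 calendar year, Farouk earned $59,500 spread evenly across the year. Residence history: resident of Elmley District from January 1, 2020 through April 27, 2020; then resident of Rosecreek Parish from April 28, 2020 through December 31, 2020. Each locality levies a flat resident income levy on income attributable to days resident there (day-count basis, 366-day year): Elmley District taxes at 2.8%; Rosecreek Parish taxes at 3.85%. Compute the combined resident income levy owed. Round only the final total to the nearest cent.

$2,089.33

Elmley District, January 1 – April 27, 2020: 118 days → $59,500 × 2.8% × 118/366 = $537.1257
Rosecreek Parish, April 28 – December 31, 2020: 248 days → $59,500 × 3.85% × 248/366 = $1,552.2022
Total = $2,089.3279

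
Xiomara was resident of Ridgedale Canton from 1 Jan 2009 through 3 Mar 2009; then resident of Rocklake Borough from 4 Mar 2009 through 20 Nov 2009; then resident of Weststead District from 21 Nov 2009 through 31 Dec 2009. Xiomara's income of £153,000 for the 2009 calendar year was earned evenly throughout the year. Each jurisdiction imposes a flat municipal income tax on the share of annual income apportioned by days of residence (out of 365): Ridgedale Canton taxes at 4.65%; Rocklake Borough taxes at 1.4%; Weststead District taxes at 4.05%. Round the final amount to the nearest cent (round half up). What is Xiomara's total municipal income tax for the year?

£3,442.08

Ridgedale Canton, 1 Jan – 3 Mar 2009: 62 days → £153,000 × 4.65% × 62/365 = £1,208.4904
Rocklake Borough, 4 Mar – 20 Nov 2009: 262 days → £153,000 × 1.4% × 262/365 = £1,537.5452
Weststead District, 21 Nov – 31 Dec 2009: 41 days → £153,000 × 4.05% × 41/365 = £696.0452
Total = £3,442.0808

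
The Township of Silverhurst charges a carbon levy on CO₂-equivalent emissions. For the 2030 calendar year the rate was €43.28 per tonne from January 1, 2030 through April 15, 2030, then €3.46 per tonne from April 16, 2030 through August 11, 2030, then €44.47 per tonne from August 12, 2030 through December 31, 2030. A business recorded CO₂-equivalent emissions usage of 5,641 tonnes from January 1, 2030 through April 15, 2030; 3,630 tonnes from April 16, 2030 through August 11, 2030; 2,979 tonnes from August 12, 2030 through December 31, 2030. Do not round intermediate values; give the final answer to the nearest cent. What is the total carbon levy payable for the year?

January 1 – April 15, 2030: 5,641 tonnes at €43.28/tonne → €244,142.48
April 16 – August 11, 2030: 3,630 tonnes at €3.46/tonne → €12,559.80
August 12 – December 31, 2030: 2,979 tonnes at €44.47/tonne → €132,476.13

€389,178.41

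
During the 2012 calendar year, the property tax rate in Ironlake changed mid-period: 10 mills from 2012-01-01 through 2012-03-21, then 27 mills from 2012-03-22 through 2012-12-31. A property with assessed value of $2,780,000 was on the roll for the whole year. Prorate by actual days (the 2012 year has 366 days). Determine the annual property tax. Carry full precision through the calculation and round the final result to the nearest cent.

2012-01-01 to 2012-03-21: 81 days at 10 mills → $2,780,000 × 1% × 81/366 = $6,152.4590
2012-03-22 to 2012-12-31: 285 days at 27 mills → $2,780,000 × 2.7% × 285/366 = $58,448.3607
Total = $64,600.8197

$64,600.82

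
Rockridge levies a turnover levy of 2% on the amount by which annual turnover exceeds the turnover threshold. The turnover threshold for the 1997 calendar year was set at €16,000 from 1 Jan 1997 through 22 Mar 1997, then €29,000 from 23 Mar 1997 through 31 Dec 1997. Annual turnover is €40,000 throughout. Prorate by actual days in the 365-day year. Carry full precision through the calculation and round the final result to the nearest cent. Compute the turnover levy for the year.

€277.70

1 Jan – 22 Mar 1997: 81 days, exemption €16,000 → (€40,000 − €16,000) × 2% × 81/365 = €106.5205
23 Mar – 31 Dec 1997: 284 days, exemption €29,000 → (€40,000 − €29,000) × 2% × 284/365 = €171.1781
Total = €277.6986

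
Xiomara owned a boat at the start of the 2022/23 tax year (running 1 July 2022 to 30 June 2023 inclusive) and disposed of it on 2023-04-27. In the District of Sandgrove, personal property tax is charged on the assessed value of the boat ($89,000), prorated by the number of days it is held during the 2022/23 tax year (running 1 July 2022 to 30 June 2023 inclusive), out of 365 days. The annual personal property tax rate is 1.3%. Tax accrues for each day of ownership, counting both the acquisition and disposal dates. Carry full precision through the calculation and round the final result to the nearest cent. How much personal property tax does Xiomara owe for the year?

$954.13

Days held (2022-07-01 to 2023-04-27): 301 out of 365
Tax = $89,000 × 1.3% × 301/365 = $954.1288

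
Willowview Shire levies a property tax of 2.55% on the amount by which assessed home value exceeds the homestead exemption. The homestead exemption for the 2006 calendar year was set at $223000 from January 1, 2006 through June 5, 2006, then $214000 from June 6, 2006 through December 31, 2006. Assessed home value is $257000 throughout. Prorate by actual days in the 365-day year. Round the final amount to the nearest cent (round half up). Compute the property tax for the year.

$998.41

January 1 – June 5, 2006: 156 days, exemption $223000 → ($257000 − $223000) × 2.55% × 156/365 = $370.5534
June 6 – December 31, 2006: 209 days, exemption $214000 → ($257000 − $214000) × 2.55% × 209/365 = $627.8589
Total = $998.4123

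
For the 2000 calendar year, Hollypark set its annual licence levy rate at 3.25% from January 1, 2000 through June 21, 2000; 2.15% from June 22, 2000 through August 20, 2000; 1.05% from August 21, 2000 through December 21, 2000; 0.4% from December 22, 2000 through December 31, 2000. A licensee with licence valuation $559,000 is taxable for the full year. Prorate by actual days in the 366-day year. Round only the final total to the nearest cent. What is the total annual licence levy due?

$12,591.25

January 1 – June 21, 2000: 173 days at 3.25% → $559,000 × 3.25% × 173/366 = $8,587.3702
June 22 – August 20, 2000: 60 days at 2.15% → $559,000 × 2.15% × 60/366 = $1,970.2459
August 21 – December 21, 2000: 123 days at 1.05% → $559,000 × 1.05% × 123/366 = $1,972.5369
December 22 – December 31, 2000: 10 days at 0.4% → $559,000 × 0.4% × 10/366 = $61.0929
Total = $12,591.2459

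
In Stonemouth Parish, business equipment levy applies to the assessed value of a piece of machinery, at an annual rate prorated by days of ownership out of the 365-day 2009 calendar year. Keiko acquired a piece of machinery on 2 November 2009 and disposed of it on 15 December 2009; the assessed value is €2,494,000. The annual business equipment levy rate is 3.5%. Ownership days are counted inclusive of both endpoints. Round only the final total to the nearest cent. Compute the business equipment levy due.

Days held (2 November – 15 December 2009): 44 out of 365
Tax = €2,494,000 × 3.5% × 44/365 = €10,522.6301

€10,522.63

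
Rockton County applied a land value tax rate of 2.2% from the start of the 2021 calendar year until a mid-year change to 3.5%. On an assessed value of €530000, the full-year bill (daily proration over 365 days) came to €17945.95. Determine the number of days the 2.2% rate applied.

32 days

Let d = days at the first rate; then 365 − d days at the second rate.
€530000 × [2.2%·d + 3.5%·(365−d)] / 365 = €17945.95
Solving gives d = 32, so the new rate took effect on 2 Feb 2021.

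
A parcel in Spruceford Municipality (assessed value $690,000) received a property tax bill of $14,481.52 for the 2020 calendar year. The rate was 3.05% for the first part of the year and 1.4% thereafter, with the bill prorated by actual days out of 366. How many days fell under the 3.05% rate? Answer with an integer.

Let d = days at the first rate; then 366 − d days at the second rate.
$690,000 × [3.05%·d + 1.4%·(366−d)] / 366 = $14,481.52
Solving gives d = 155, so the new rate took effect on 4 June 2020.

155 days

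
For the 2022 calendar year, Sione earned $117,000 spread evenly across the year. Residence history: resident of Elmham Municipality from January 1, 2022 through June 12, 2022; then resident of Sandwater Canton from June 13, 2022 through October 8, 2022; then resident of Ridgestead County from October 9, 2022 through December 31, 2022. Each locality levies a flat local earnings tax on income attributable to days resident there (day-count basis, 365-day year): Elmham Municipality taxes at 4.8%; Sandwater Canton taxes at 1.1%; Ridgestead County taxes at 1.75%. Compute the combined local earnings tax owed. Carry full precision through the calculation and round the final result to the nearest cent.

$3,395.24

Elmham Municipality, January 1 – June 12, 2022: 163 days → $117,000 × 4.8% × 163/365 = $2,507.9671
Sandwater Canton, June 13 – October 8, 2022: 118 days → $117,000 × 1.1% × 118/365 = $416.0712
Ridgestead County, October 9 – December 31, 2022: 84 days → $117,000 × 1.75% × 84/365 = $471.2055
Total = $3,395.2438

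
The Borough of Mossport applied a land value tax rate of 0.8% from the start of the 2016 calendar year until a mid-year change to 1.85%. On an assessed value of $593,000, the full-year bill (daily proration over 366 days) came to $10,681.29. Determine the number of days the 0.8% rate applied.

17 days

Let d = days at the first rate; then 366 − d days at the second rate.
$593,000 × [0.8%·d + 1.85%·(366−d)] / 366 = $10,681.29
Solving gives d = 17, so the new rate took effect on 18 January 2016.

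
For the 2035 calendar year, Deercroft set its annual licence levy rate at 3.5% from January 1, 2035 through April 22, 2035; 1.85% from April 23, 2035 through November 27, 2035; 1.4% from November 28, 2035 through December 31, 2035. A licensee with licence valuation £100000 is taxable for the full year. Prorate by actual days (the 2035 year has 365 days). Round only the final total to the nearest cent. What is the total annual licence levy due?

January 1 – April 22, 2035: 112 days at 3.5% → £100000 × 3.5% × 112/365 = £1073.9726
April 23 – November 27, 2035: 219 days at 1.85% → £100000 × 1.85% × 219/365 = £1110.0000
November 28 – December 31, 2035: 34 days at 1.4% → £100000 × 1.4% × 34/365 = £130.4110
Total = £2314.3836

£2314.38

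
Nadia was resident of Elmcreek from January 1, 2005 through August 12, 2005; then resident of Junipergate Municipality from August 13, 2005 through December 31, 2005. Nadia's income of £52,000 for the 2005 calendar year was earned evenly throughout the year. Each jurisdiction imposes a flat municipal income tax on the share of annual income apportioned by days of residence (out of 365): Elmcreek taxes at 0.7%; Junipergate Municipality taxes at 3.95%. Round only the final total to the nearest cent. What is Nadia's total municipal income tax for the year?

£1,016.85

Elmcreek, January 1 – August 12, 2005: 224 days → £52,000 × 0.7% × 224/365 = £223.3863
Junipergate Municipality, August 13 – December 31, 2005: 141 days → £52,000 × 3.95% × 141/365 = £793.4630
Total = £1,016.8493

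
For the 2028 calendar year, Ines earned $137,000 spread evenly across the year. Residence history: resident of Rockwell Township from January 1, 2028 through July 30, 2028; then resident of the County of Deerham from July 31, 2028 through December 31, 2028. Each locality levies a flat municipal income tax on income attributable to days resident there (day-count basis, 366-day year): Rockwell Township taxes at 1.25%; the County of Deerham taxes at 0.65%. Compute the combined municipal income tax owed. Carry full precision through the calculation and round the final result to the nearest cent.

$1,366.63

Rockwell Township, January 1 – July 30, 2028: 212 days → $137,000 × 1.25% × 212/366 = $991.9399
The County of Deerham, July 31 – December 31, 2028: 154 days → $137,000 × 0.65% × 154/366 = $374.6913
Total = $1,366.6311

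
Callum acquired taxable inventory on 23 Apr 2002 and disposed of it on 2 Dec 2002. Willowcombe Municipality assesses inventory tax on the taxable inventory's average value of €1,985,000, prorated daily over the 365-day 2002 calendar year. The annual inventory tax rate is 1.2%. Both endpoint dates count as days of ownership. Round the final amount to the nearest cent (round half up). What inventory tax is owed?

€14,618.30

Days held (23 Apr – 2 Dec 2002): 224 out of 365
Tax = €1,985,000 × 1.2% × 224/365 = €14,618.3014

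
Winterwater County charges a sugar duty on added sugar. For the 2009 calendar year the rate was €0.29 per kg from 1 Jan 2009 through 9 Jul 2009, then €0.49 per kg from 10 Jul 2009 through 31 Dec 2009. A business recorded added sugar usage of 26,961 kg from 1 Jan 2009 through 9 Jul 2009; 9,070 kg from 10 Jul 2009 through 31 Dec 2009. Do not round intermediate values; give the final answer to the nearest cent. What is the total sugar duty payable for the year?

€12,262.99

1 Jan – 9 Jul 2009: 26,961 kg at €0.29/kg → €7,818.69
10 Jul – 31 Dec 2009: 9,070 kg at €0.49/kg → €4,444.30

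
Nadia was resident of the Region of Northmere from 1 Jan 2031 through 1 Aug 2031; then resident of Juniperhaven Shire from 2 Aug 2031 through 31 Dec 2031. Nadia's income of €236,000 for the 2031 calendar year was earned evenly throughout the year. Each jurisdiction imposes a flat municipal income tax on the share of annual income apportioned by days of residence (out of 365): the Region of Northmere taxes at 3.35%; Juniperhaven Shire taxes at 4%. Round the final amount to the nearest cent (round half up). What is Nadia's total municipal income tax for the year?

The Region of Northmere, 1 Jan – 1 Aug 2031: 213 days → €236,000 × 3.35% × 213/365 = €4,613.6384
Juniperhaven Shire, 2 Aug – 31 Dec 2031: 152 days → €236,000 × 4% × 152/365 = €3,931.1781
Total = €8,544.8164

€8,544.82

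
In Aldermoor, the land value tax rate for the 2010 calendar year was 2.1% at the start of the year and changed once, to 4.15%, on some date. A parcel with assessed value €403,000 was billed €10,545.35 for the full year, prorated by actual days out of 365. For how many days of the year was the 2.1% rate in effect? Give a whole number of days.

Let d = days at the first rate; then 365 − d days at the second rate.
€403,000 × [2.1%·d + 4.15%·(365−d)] / 365 = €10,545.35
Solving gives d = 273, so the new rate took effect on 1 October 2010.

273 days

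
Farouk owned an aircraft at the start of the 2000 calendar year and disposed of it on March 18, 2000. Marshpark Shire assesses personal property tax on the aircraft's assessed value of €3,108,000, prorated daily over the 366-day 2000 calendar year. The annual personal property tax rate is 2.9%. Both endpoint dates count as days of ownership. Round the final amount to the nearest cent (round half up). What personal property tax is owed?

€19,208.46

Days held (January 1 – March 18, 2000): 78 out of 366
Tax = €3,108,000 × 2.9% × 78/366 = €19,208.4590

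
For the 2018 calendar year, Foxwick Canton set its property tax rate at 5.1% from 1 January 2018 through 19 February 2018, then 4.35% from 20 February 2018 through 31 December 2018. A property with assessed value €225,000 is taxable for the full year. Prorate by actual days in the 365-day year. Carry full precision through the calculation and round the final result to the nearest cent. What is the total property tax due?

1 January – 19 February 2018: 50 days at 5.1% → €225,000 × 5.1% × 50/365 = €1,571.9178
20 February – 31 December 2018: 315 days at 4.35% → €225,000 × 4.35% × 315/365 = €8,446.7466
Total = €10,018.6644

€10,018.66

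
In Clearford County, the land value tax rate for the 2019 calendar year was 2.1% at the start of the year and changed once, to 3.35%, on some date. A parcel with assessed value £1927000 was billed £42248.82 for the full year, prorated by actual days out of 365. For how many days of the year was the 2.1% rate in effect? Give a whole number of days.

Let d = days at the first rate; then 365 − d days at the second rate.
£1927000 × [2.1%·d + 3.35%·(365−d)] / 365 = £42248.82
Solving gives d = 338, so the new rate took effect on December 5, 2019.

338 days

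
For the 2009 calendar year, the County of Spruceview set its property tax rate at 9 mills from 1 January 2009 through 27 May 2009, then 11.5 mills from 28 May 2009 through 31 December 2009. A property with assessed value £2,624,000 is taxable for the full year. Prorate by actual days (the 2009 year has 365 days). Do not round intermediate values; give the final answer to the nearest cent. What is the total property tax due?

1 January – 27 May 2009: 147 days at 9 mills → £2,624,000 × 0.9% × 147/365 = £9,511.1014
28 May – 31 December 2009: 218 days at 11.5 mills → £2,624,000 × 1.15% × 218/365 = £18,022.9260
Total = £27,534.0274

£27,534.03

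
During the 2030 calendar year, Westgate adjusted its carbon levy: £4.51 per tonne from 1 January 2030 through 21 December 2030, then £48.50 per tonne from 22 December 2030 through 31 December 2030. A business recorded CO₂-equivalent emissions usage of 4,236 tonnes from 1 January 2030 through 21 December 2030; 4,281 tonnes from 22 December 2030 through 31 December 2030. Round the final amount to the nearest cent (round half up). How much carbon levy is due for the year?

£226,732.86

1 January – 21 December 2030: 4,236 tonnes at £4.51/tonne → £19,104.36
22 December – 31 December 2030: 4,281 tonnes at £48.50/tonne → £207,628.50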